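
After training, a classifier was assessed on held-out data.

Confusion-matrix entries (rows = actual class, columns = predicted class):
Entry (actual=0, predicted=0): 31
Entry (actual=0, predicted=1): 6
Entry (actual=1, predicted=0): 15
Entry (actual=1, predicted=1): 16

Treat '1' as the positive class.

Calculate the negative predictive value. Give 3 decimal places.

0.674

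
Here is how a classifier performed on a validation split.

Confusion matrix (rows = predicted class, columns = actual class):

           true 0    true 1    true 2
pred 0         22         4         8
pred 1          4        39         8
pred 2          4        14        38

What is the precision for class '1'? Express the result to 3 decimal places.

precision = TP/(TP+FP).
1: TP=39, FP=4+8=12 → 39/51 = 0.7647

0.765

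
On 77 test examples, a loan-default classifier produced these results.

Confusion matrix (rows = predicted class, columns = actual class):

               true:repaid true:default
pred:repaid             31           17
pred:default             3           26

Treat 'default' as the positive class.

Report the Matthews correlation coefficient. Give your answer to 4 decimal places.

MCC = (TP·TN − FP·FN) / √((TP+FP)(TP+FN)(TN+FP)(TN+FN))
Numerator = 26·31 − 3·17 = 755
Denominator = √(29·43·34·48) = √2035104 = 1426.5707
MCC = 755 / 1426.5707 = 0.5292

0.5292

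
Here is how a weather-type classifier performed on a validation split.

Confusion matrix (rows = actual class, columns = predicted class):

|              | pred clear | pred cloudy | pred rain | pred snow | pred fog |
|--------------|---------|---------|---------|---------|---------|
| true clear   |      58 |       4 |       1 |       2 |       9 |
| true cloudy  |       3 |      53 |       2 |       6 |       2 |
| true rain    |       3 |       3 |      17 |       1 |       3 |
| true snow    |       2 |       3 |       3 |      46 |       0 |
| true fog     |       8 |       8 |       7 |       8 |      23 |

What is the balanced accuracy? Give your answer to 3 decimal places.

0.699

Balanced accuracy = mean of per-class recall.
  clear: recall = 58/74 = 0.7838
  cloudy: recall = 53/66 = 0.8030
  rain: recall = 17/27 = 0.6296
  snow: recall = 46/54 = 0.8519
  fog: recall = 23/54 = 0.4259
Mean = (0.7838 + 0.8030 + 0.6296 + 0.8519 + 0.4259) / 5 = 0.699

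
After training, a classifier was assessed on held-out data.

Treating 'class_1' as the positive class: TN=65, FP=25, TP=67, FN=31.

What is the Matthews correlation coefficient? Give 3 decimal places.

0.406

MCC = (TP·TN − FP·FN) / √((TP+FP)(TP+FN)(TN+FP)(TN+FN))
Numerator = 67·65 − 25·31 = 3580
Denominator = √(92·98·90·96) = √77898240 = 8825.9980
MCC = 3580 / 8825.9980 = 0.406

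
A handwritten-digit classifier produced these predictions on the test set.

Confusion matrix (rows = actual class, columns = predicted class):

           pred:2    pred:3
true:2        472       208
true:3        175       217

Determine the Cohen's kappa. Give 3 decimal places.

0.243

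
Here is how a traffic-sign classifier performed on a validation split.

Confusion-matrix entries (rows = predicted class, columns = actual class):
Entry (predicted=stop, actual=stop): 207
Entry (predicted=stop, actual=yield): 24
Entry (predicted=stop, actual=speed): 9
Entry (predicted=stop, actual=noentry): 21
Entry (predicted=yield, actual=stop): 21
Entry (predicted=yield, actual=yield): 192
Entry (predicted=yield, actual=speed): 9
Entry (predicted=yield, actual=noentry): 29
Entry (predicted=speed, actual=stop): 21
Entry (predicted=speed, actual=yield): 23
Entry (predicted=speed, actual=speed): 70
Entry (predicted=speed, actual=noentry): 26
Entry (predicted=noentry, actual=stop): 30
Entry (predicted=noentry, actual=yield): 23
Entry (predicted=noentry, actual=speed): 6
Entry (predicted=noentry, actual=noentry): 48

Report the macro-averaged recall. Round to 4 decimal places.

0.6516

Per-class recall (TP/(TP+FN)):
  stop: TP=207, FN=21+21+30=72 → 207/279 = 0.74194
  yield: TP=192, FN=24+23+23=70 → 192/262 = 0.73282
  speed: TP=70, FN=9+9+6=24 → 70/94 = 0.74468
  noentry: TP=48, FN=21+29+26=76 → 48/124 = 0.38710
Macro-recall = mean = (0.74194 + 0.73282 + 0.74468 + 0.38710) / 4 = 0.6516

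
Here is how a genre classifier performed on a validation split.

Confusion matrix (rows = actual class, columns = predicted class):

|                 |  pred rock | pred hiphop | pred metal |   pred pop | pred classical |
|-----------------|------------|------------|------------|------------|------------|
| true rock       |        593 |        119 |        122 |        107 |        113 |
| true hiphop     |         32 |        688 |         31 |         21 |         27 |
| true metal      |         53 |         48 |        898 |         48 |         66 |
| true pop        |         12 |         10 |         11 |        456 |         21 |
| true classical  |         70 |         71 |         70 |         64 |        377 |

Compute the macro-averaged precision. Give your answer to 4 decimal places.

Per-class precision (TP/(TP+FP)):
  rock: TP=593, FP=32+53+12+70=167 → 593/760 = 0.78026
  hiphop: TP=688, FP=119+48+10+71=248 → 688/936 = 0.73504
  metal: TP=898, FP=122+31+11+70=234 → 898/1132 = 0.79329
  pop: TP=456, FP=107+21+48+64=240 → 456/696 = 0.65517
  classical: TP=377, FP=113+27+66+21=227 → 377/604 = 0.62417
Macro-precision = mean = (0.78026 + 0.73504 + 0.79329 + 0.65517 + 0.62417) / 5 = 0.7176

0.7176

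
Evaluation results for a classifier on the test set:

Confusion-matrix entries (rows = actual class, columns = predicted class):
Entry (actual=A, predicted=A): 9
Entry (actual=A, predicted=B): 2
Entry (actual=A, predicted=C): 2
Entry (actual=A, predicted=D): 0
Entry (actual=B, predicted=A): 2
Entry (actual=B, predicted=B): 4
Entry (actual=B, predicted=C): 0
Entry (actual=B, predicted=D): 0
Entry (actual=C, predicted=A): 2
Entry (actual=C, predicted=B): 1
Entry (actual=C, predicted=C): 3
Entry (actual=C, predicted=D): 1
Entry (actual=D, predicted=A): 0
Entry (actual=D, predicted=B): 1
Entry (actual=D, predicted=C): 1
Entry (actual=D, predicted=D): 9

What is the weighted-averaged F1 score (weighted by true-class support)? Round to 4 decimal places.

0.6781

Per-class F1 score (2·TP/(2·TP+FP+FN)):
  A: TP=9, FP=2+2+0=4, FN=2+2+0=4 → 18/26 = 0.69231
  B: TP=4, FP=2+1+1=4, FN=2+0+0=2 → 8/14 = 0.57143
  C: TP=3, FP=2+0+1=3, FN=2+1+1=4 → 6/13 = 0.46154
  D: TP=9, FP=0+0+1=1, FN=0+1+1=2 → 18/21 = 0.85714
Weighted-F1 score = Σ (supportᵢ/N)·F1 scoreᵢ with N=37: (13/37)·0.69231 + (6/37)·0.57143 + (7/37)·0.46154 + (11/37)·0.85714 = 0.6781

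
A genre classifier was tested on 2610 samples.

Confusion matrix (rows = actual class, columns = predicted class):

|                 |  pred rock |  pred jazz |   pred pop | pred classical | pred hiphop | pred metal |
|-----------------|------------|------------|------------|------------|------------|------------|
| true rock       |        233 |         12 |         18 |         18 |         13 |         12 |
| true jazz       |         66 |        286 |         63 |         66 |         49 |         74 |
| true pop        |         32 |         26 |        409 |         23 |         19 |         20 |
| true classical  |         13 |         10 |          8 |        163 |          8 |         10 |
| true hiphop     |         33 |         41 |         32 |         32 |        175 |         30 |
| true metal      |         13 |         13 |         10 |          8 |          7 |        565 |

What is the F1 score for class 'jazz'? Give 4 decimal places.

One-vs-rest for 'jazz': TP = diagonal; FP = other classes predicted 'jazz'; FN = 'jazz' predicted as other.
F1 score = 2·TP/(2·TP+FP+FN).
jazz: TP=286, FP=12+26+10+41+13=102, FN=66+63+66+49+74=318 → 572/992 = 0.57661

0.5766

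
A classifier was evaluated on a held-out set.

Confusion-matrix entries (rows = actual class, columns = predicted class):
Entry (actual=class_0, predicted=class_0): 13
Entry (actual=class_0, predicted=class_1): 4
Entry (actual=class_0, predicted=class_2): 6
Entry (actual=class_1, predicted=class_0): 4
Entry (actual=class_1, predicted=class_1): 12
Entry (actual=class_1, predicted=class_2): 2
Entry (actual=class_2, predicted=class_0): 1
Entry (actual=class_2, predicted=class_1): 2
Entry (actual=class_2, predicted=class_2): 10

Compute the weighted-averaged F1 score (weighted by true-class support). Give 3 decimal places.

0.648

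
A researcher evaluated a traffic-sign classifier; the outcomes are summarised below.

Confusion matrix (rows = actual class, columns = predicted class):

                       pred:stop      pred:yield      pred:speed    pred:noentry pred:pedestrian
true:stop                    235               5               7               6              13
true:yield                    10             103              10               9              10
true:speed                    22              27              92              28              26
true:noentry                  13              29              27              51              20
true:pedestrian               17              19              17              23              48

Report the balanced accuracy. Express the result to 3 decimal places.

Balanced accuracy = mean of per-class recall.
  stop: recall = 235/266 = 0.8835
  yield: recall = 103/142 = 0.7254
  speed: recall = 92/195 = 0.4718
  noentry: recall = 51/140 = 0.3643
  pedestrian: recall = 48/124 = 0.3871
Mean = (0.8835 + 0.7254 + 0.4718 + 0.3643 + 0.3871) / 5 = 0.566

0.566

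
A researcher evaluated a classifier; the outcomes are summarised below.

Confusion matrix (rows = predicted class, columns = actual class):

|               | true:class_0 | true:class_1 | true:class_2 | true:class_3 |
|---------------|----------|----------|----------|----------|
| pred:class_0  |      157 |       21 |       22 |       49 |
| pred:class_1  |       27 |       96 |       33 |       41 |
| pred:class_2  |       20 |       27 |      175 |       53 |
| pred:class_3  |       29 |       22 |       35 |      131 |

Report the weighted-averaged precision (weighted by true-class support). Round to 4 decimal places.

Per-class precision (TP/(TP+FP)):
  class_0: TP=157, FP=21+22+49=92 → 157/249 = 0.63052
  class_1: TP=96, FP=27+33+41=101 → 96/197 = 0.48731
  class_2: TP=175, FP=20+27+53=100 → 175/275 = 0.63636
  class_3: TP=131, FP=29+22+35=86 → 131/217 = 0.60369
Weighted-precision = Σ (supportᵢ/N)·precisionᵢ with N=938: (233/938)·0.63052 + (166/938)·0.48731 + (265/938)·0.63636 + (274/938)·0.60369 = 0.5990

0.5990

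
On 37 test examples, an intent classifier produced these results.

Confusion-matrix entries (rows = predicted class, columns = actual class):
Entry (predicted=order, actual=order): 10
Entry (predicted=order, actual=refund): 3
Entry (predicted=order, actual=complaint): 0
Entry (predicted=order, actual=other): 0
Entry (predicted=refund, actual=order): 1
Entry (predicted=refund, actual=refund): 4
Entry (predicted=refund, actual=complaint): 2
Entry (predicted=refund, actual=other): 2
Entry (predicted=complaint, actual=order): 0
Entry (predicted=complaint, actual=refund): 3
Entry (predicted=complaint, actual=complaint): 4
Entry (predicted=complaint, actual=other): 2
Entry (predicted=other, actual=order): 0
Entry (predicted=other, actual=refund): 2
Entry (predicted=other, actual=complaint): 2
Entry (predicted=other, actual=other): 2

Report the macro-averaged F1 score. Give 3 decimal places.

0.505

Per-class F1 score (2·TP/(2·TP+FP+FN)):
  order: TP=10, FP=3+0+0=3, FN=1+0+0=1 → 20/24 = 0.8333
  refund: TP=4, FP=1+2+2=5, FN=3+3+2=8 → 8/21 = 0.3810
  complaint: TP=4, FP=0+3+2=5, FN=0+2+2=4 → 8/17 = 0.4706
  other: TP=2, FP=0+2+2=4, FN=0+2+2=4 → 4/12 = 0.3333
Macro-F1 score = mean = (0.8333 + 0.3810 + 0.4706 + 0.3333) / 4 = 0.505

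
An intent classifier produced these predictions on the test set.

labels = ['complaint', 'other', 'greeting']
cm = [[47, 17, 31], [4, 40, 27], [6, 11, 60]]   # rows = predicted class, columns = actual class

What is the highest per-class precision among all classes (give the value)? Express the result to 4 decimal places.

0.7792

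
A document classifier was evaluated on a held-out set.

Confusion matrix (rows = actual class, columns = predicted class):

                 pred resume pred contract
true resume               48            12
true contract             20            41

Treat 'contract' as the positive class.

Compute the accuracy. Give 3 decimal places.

Accuracy = (TP+TN)/N = (41+48)/121 = 0.736

0.736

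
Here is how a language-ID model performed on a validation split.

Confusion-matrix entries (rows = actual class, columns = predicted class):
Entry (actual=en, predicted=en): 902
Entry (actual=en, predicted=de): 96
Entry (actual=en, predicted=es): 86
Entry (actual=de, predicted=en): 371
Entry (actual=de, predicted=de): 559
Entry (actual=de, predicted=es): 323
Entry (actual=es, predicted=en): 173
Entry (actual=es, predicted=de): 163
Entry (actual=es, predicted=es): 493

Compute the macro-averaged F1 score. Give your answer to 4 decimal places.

0.6075

Per-class F1 score (2·TP/(2·TP+FP+FN)):
  en: TP=902, FP=371+173=544, FN=96+86=182 → 1804/2530 = 0.71304
  de: TP=559, FP=96+163=259, FN=371+323=694 → 1118/2071 = 0.53984
  es: TP=493, FP=86+323=409, FN=173+163=336 → 986/1731 = 0.56961
Macro-F1 score = mean = (0.71304 + 0.53984 + 0.56961) / 3 = 0.6075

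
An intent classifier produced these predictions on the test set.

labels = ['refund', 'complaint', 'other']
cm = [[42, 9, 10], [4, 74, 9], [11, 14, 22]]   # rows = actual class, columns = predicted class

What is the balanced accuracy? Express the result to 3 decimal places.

Balanced accuracy = mean of per-class recall.
  refund: recall = 42/61 = 0.6885
  complaint: recall = 74/87 = 0.8506
  other: recall = 22/47 = 0.4681
Mean = (0.6885 + 0.8506 + 0.4681) / 3 = 0.669

0.669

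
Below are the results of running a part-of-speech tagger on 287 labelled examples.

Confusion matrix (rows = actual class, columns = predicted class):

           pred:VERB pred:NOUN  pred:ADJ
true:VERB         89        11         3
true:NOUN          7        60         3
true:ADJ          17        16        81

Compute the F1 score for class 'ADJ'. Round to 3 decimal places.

0.806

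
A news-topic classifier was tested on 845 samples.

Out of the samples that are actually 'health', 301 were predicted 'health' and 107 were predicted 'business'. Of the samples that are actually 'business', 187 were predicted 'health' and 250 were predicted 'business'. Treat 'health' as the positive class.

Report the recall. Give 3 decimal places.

0.738

Recall = TP/(TP+FN) = 301/(301+107) = 301/408 = 0.738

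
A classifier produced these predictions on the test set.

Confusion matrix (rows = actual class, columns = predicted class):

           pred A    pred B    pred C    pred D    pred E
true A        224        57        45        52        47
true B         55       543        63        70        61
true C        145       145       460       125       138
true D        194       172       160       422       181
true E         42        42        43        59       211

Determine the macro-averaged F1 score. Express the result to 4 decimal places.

Per-class F1 score (2·TP/(2·TP+FP+FN)):
  A: TP=224, FP=55+145+194+42=436, FN=57+45+52+47=201 → 448/1085 = 0.41290
  B: TP=543, FP=57+145+172+42=416, FN=55+63+70+61=249 → 1086/1751 = 0.62022
  C: TP=460, FP=45+63+160+43=311, FN=145+145+125+138=553 → 920/1784 = 0.51570
  D: TP=422, FP=52+70+125+59=306, FN=194+172+160+181=707 → 844/1857 = 0.45450
  E: TP=211, FP=47+61+138+181=427, FN=42+42+43+59=186 → 422/1035 = 0.40773
Macro-F1 score = mean = (0.41290 + 0.62022 + 0.51570 + 0.45450 + 0.40773) / 5 = 0.4822

0.4822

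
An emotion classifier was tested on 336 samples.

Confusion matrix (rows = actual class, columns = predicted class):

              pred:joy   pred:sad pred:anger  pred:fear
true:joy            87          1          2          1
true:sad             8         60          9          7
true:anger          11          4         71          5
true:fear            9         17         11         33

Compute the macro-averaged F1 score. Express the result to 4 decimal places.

0.7271

Per-class F1 score (2·TP/(2·TP+FP+FN)):
  joy: TP=87, FP=8+11+9=28, FN=1+2+1=4 → 174/206 = 0.84466
  sad: TP=60, FP=1+4+17=22, FN=8+9+7=24 → 120/166 = 0.72289
  anger: TP=71, FP=2+9+11=22, FN=11+4+5=20 → 142/184 = 0.77174
  fear: TP=33, FP=1+7+5=13, FN=9+17+11=37 → 66/116 = 0.56897
Macro-F1 score = mean = (0.84466 + 0.72289 + 0.77174 + 0.56897) / 4 = 0.7271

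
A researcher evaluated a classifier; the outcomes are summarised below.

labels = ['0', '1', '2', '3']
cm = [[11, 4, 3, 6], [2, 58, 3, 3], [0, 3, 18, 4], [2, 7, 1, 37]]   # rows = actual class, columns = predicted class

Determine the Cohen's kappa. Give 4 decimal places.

0.6610

Observed agreement pₒ = trace/N = 124/162 = 0.76543
Expected agreement pₑ = Σ (rowᵢ·colᵢ)/N² = (24·15 + 66·72 + 25·25 + 47·50)/162² = 0.30815
κ = (pₒ − pₑ)/(1 − pₑ) = (0.76543 − 0.30815)/(1 − 0.30815) = 0.6610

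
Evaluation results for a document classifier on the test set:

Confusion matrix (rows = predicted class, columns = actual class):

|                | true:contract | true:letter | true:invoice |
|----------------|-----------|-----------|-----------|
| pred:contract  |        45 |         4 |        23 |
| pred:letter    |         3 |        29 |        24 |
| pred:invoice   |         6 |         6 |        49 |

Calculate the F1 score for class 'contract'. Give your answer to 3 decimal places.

Take TP from the diagonal, FP from the rest of the 'contract' prediction marginal, FN from the rest of the 'contract' actual marginal.
F1 score = 2·TP/(2·TP+FP+FN).
contract: TP=45, FP=4+23=27, FN=3+6=9 → 90/126 = 0.7143

0.714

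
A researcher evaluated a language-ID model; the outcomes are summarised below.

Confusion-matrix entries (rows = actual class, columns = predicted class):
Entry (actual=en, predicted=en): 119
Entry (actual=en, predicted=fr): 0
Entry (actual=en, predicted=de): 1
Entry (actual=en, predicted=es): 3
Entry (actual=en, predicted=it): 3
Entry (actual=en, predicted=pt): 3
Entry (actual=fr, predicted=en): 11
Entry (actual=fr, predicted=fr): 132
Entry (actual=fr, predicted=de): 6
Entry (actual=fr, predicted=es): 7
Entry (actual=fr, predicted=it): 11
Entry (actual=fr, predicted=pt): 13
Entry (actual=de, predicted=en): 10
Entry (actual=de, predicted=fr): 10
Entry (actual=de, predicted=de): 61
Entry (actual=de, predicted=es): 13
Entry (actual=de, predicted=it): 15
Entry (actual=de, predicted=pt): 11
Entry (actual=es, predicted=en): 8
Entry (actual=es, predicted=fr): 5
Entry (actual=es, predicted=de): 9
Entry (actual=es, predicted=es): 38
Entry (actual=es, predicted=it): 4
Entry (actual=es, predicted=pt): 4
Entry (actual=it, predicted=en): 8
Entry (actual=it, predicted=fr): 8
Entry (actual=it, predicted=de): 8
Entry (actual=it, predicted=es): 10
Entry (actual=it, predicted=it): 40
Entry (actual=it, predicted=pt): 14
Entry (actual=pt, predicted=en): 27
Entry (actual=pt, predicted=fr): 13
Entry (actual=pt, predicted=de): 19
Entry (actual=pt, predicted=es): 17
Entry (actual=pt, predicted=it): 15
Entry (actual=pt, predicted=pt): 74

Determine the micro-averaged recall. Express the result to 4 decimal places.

Micro-averaging pools counts across classes: ΣTP=464, ΣFP=286, ΣFN=286.
Micro-recall = TP/(TP+FN) on pooled counts = 0.6187 (equals overall accuracy in single-label multiclass).

0.6187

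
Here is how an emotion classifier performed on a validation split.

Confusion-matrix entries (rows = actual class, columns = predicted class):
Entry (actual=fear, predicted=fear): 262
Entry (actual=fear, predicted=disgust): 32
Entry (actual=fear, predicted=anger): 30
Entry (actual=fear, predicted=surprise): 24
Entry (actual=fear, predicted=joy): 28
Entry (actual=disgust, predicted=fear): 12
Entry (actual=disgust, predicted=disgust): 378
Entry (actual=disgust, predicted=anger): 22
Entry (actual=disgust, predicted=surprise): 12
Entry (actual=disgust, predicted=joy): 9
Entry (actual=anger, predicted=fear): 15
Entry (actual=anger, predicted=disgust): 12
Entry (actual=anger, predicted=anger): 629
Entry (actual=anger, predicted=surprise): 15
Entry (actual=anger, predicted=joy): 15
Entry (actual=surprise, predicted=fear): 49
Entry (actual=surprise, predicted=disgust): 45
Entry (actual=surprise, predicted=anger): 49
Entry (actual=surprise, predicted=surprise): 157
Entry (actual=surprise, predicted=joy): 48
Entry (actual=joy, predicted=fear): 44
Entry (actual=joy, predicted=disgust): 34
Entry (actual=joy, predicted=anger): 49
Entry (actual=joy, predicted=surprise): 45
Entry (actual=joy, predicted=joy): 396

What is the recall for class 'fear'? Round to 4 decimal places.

recall = TP/(TP+FN).
fear: TP=262, FN=32+30+24+28=114 → 262/376 = 0.69681

0.6968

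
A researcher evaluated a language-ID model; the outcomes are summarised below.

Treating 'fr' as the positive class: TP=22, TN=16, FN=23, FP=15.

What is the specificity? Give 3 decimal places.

Specificity = TN/(TN+FP) = 16/(16+15) = 0.516

0.516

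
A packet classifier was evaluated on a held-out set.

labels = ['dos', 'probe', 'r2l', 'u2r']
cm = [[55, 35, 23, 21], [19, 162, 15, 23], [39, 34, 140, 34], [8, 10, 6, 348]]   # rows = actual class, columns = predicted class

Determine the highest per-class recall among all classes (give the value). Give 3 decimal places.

Per-class recall (TP/(TP+FN)):
  dos: TP=55, FN=35+23+21=79 → 55/134 = 0.4104
  probe: TP=162, FN=19+15+23=57 → 162/219 = 0.7397
  r2l: TP=140, FN=39+34+34=107 → 140/247 = 0.5668
  u2r: TP=348, FN=8+10+6=24 → 348/372 = 0.9355
Highest is class 'u2r' with recall = 0.935.

0.935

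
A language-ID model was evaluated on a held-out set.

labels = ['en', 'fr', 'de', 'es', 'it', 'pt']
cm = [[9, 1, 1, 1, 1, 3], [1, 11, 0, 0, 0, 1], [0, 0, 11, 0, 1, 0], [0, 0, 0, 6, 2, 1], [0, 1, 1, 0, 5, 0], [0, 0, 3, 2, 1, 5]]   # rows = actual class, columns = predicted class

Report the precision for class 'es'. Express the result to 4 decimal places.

0.6667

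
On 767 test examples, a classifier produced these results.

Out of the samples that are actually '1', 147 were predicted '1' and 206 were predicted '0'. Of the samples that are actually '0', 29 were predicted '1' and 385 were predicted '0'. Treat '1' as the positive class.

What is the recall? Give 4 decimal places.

Recall = TP/(TP+FN) = 147/(147+206) = 147/353 = 0.4164

0.4164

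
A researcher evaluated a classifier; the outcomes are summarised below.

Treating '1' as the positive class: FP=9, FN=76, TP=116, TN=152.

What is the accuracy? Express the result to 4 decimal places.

Accuracy = (TP+TN)/N = (116+152)/353 = 0.7592

0.7592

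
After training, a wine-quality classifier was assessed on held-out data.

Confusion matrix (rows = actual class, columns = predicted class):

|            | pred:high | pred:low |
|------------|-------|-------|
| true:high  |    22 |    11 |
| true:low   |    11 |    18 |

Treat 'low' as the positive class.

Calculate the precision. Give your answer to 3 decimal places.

0.621

Precision = TP/(TP+FP) = 18/(18+11) = 18/29 = 0.621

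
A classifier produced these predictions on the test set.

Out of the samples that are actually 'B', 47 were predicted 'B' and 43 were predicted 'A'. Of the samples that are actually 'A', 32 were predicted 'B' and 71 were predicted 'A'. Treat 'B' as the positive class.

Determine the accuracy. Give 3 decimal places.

0.611

Accuracy = (TP+TN)/N = (47+71)/193 = 0.611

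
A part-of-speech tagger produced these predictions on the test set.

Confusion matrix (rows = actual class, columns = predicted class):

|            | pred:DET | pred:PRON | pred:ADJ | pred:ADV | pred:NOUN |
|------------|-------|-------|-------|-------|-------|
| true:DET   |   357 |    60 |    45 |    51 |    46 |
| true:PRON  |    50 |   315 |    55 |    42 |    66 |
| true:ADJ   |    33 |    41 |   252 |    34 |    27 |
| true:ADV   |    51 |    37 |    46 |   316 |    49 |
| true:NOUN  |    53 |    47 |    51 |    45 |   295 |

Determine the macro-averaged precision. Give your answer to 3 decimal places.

Per-class precision (TP/(TP+FP)):
  DET: TP=357, FP=50+33+51+53=187 → 357/544 = 0.6563
  PRON: TP=315, FP=60+41+37+47=185 → 315/500 = 0.6300
  ADJ: TP=252, FP=45+55+46+51=197 → 252/449 = 0.5612
  ADV: TP=316, FP=51+42+34+45=172 → 316/488 = 0.6475
  NOUN: TP=295, FP=46+66+27+49=188 → 295/483 = 0.6108
Macro-precision = mean = (0.6563 + 0.6300 + 0.5612 + 0.6475 + 0.6108) / 5 = 0.621

0.621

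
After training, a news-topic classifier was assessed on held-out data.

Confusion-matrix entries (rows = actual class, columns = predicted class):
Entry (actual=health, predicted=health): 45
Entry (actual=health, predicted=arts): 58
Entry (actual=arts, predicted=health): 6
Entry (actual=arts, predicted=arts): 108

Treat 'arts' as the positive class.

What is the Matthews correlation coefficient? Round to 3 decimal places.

0.453

MCC = (TP·TN − FP·FN) / √((TP+FP)(TP+FN)(TN+FP)(TN+FN))
Numerator = 108·45 − 58·6 = 4512
Denominator = √(166·114·103·51) = √99407772 = 9970.3446
MCC = 4512 / 9970.3446 = 0.453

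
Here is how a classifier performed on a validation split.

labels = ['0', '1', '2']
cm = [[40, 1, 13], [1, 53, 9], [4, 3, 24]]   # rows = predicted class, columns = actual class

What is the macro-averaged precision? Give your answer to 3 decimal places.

Per-class precision (TP/(TP+FP)):
  0: TP=40, FP=1+13=14 → 40/54 = 0.7407
  1: TP=53, FP=1+9=10 → 53/63 = 0.8413
  2: TP=24, FP=4+3=7 → 24/31 = 0.7742
Macro-precision = mean = (0.7407 + 0.8413 + 0.7742) / 3 = 0.785

0.785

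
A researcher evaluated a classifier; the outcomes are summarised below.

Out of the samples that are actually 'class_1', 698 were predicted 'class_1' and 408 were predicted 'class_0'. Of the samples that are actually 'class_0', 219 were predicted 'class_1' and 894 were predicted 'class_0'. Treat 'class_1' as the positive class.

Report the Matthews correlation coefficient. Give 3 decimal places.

0.441

MCC = (TP·TN − FP·FN) / √((TP+FP)(TP+FN)(TN+FP)(TN+FN))
Numerator = 698·894 − 219·408 = 534660
Denominator = √(917·1106·1113·1302) = √1469706487452 = 1212314.5167
MCC = 534660 / 1212314.5167 = 0.441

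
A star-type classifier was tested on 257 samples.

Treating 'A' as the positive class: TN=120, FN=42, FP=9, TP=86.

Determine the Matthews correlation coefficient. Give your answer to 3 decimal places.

MCC = (TP·TN − FP·FN) / √((TP+FP)(TP+FN)(TN+FP)(TN+FN))
Numerator = 86·120 − 9·42 = 9942
Denominator = √(95·128·129·162) = √254119680 = 15941.1317
MCC = 9942 / 15941.1317 = 0.624

0.624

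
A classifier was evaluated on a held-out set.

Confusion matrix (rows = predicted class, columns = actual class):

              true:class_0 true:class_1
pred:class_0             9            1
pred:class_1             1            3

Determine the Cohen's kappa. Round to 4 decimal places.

0.6500

Observed agreement pₒ = trace/N = 12/14 = 0.85714
Expected agreement pₑ = Σ (rowᵢ·colᵢ)/N² = (10·10 + 4·4)/14² = 0.59184
κ = (pₒ − pₑ)/(1 − pₑ) = (0.85714 − 0.59184)/(1 − 0.59184) = 0.6500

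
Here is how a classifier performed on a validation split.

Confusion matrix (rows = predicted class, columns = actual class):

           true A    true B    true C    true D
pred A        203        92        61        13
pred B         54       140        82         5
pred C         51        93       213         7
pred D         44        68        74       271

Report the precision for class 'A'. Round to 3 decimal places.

0.550

Take TP from the diagonal, FP from the rest of the 'A' prediction marginal, FN from the rest of the 'A' actual marginal.
precision = TP/(TP+FP).
A: TP=203, FP=92+61+13=166 → 203/369 = 0.5501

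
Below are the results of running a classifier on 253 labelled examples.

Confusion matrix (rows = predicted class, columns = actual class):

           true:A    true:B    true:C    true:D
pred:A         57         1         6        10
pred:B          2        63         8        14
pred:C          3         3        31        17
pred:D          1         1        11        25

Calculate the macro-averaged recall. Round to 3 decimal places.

Per-class recall (TP/(TP+FN)):
  A: TP=57, FN=2+3+1=6 → 57/63 = 0.9048
  B: TP=63, FN=1+3+1=5 → 63/68 = 0.9265
  C: TP=31, FN=6+8+11=25 → 31/56 = 0.5536
  D: TP=25, FN=10+14+17=41 → 25/66 = 0.3788
Macro-recall = mean = (0.9048 + 0.9265 + 0.5536 + 0.3788) / 4 = 0.691

0.691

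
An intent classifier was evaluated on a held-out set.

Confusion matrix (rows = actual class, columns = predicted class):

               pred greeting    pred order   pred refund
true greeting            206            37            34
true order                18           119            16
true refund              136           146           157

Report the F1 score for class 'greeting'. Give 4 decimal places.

0.6468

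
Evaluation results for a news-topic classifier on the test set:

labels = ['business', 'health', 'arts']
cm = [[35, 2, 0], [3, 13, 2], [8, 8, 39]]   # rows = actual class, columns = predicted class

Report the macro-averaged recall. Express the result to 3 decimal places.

0.792

Per-class recall (TP/(TP+FN)):
  business: TP=35, FN=2+0=2 → 35/37 = 0.9459
  health: TP=13, FN=3+2=5 → 13/18 = 0.7222
  arts: TP=39, FN=8+8=16 → 39/55 = 0.7091
Macro-recall = mean = (0.9459 + 0.7222 + 0.7091) / 3 = 0.792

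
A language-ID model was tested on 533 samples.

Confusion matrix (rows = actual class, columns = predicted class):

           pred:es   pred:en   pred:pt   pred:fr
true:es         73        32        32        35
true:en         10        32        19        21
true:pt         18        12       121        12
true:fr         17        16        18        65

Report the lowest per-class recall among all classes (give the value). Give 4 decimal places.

0.3902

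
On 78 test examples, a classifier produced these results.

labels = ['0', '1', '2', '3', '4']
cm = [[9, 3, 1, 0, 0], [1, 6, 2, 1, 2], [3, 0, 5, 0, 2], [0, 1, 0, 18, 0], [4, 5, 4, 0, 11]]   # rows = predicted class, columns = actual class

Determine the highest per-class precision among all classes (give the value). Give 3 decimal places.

Per-class precision (TP/(TP+FP)):
  0: TP=9, FP=3+1+0+0=4 → 9/13 = 0.6923
  1: TP=6, FP=1+2+1+2=6 → 6/12 = 0.5000
  2: TP=5, FP=3+0+0+2=5 → 5/10 = 0.5000
  3: TP=18, FP=0+1+0+0=1 → 18/19 = 0.9474
  4: TP=11, FP=4+5+4+0=13 → 11/24 = 0.4583
Highest is class '3' with precision = 0.947.

0.947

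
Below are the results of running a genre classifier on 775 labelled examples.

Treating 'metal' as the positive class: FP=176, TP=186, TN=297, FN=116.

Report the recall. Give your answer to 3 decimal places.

Recall = TP/(TP+FN) = 186/(186+116) = 186/302 = 0.616

0.616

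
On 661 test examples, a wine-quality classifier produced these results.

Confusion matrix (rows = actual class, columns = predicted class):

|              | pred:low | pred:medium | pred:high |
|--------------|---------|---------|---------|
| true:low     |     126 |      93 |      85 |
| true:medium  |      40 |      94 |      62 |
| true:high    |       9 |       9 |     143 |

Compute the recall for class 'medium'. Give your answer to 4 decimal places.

recall = TP/(TP+FN).
medium: TP=94, FN=40+62=102 → 94/196 = 0.47959

0.4796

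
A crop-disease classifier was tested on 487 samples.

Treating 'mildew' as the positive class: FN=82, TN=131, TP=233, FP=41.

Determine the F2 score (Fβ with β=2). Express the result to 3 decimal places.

Fβ = (1+β²)·TP / ((1+β²)·TP + β²·FN + FP), with β²=4
= 5·233 / (5·233 + 4·82 + 41) = 0.759

0.759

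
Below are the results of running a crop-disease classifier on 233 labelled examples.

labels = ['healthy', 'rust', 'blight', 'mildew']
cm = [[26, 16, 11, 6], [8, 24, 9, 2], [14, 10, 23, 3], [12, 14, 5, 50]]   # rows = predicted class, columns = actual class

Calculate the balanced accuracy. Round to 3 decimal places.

0.527

Balanced accuracy = mean of per-class recall.
  healthy: recall = 26/60 = 0.4333
  rust: recall = 24/64 = 0.3750
  blight: recall = 23/48 = 0.4792
  mildew: recall = 50/61 = 0.8197
Mean = (0.4333 + 0.3750 + 0.4792 + 0.8197) / 4 = 0.527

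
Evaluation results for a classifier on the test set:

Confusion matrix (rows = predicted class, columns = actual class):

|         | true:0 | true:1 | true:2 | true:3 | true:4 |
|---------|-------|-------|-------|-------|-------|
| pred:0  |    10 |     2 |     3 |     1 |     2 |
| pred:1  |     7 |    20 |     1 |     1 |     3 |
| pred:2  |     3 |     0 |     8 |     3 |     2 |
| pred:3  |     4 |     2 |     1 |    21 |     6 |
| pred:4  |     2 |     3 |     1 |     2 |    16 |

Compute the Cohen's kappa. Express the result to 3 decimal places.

Observed agreement pₒ = trace/N = 75/124 = 0.6048
Expected agreement pₑ = Σ (rowᵢ·colᵢ)/N² = (26·18 + 27·32 + 14·16 + 28·34 + 29·24)/124² = 0.2084
κ = (pₒ − pₑ)/(1 − pₑ) = (0.6048 − 0.2084)/(1 − 0.2084) = 0.501

0.501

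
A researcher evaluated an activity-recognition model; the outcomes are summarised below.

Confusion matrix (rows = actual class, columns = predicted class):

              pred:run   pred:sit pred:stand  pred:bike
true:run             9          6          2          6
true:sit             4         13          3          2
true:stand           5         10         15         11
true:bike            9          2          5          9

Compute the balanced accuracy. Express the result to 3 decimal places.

0.427

Balanced accuracy = mean of per-class recall.
  run: recall = 9/23 = 0.3913
  sit: recall = 13/22 = 0.5909
  stand: recall = 15/41 = 0.3659
  bike: recall = 9/25 = 0.3600
Mean = (0.3913 + 0.5909 + 0.3659 + 0.3600) / 4 = 0.427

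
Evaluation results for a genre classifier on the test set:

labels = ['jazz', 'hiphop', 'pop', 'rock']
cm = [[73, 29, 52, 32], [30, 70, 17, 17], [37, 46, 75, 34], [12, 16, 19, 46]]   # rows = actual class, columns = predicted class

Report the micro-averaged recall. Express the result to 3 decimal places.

Micro-averaging pools counts across classes: ΣTP=264, ΣFP=341, ΣFN=341.
Micro-recall = TP/(TP+FN) on pooled counts = 0.436 (equals overall accuracy in single-label multiclass).

0.436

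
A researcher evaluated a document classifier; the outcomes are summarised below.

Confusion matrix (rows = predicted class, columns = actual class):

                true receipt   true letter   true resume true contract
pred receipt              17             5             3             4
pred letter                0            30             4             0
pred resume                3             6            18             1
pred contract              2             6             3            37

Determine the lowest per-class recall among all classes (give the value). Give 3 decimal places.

0.638

Per-class recall (TP/(TP+FN)):
  receipt: TP=17, FN=0+3+2=5 → 17/22 = 0.7727
  letter: TP=30, FN=5+6+6=17 → 30/47 = 0.6383
  resume: TP=18, FN=3+4+3=10 → 18/28 = 0.6429
  contract: TP=37, FN=4+0+1=5 → 37/42 = 0.8810
Lowest is class 'letter' with recall = 0.638.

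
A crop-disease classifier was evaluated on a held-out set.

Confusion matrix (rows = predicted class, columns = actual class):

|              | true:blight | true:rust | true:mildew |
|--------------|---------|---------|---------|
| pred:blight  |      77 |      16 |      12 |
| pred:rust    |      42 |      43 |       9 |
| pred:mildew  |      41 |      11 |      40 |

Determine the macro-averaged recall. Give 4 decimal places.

0.5838

Per-class recall (TP/(TP+FN)):
  blight: TP=77, FN=42+41=83 → 77/160 = 0.48125
  rust: TP=43, FN=16+11=27 → 43/70 = 0.61429
  mildew: TP=40, FN=12+9=21 → 40/61 = 0.65574
Macro-recall = mean = (0.48125 + 0.61429 + 0.65574) / 3 = 0.5838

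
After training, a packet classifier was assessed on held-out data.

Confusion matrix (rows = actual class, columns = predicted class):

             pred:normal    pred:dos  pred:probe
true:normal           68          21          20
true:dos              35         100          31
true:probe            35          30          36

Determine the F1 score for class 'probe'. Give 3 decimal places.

0.383

One-vs-rest for 'probe': TP = diagonal; FP = other classes predicted 'probe'; FN = 'probe' predicted as other.
F1 score = 2·TP/(2·TP+FP+FN).
probe: TP=36, FP=20+31=51, FN=35+30=65 → 72/188 = 0.3830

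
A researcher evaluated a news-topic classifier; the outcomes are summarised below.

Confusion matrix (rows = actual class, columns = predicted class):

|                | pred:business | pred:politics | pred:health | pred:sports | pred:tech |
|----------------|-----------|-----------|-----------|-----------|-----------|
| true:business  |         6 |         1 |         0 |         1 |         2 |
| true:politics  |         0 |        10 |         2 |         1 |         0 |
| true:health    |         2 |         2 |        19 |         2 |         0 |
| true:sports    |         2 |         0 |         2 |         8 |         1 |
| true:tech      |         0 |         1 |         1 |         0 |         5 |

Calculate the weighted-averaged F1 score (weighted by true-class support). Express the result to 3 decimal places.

0.706

Per-class F1 score (2·TP/(2·TP+FP+FN)):
  business: TP=6, FP=0+2+2+0=4, FN=1+0+1+2=4 → 12/20 = 0.6000
  politics: TP=10, FP=1+2+0+1=4, FN=0+2+1+0=3 → 20/27 = 0.7407
  health: TP=19, FP=0+2+2+1=5, FN=2+2+2+0=6 → 38/49 = 0.7755
  sports: TP=8, FP=1+1+2+0=4, FN=2+0+2+1=5 → 16/25 = 0.6400
  tech: TP=5, FP=2+0+0+1=3, FN=0+1+1+0=2 → 10/15 = 0.6667
Weighted-F1 score = Σ (supportᵢ/N)·F1 scoreᵢ with N=68: (10/68)·0.6000 + (13/68)·0.7407 + (25/68)·0.7755 + (13/68)·0.6400 + (7/68)·0.6667 = 0.706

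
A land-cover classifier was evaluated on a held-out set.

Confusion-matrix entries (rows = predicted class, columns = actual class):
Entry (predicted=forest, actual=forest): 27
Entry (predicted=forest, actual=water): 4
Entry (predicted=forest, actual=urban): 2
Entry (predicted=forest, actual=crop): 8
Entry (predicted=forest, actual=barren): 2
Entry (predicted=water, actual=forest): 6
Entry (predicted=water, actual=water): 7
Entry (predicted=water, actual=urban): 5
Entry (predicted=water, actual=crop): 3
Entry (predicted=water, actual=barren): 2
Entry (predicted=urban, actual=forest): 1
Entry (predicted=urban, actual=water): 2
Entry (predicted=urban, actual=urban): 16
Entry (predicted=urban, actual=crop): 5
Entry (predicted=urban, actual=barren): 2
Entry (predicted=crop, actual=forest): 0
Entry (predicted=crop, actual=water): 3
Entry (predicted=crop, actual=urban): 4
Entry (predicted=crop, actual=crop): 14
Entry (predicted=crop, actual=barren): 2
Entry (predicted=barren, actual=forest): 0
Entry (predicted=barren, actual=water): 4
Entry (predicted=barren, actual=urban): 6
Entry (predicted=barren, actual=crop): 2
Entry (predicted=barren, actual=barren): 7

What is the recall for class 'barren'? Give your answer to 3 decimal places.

0.467

One-vs-rest for 'barren': TP = diagonal; FP = other classes predicted 'barren'; FN = 'barren' predicted as other.
recall = TP/(TP+FN).
barren: TP=7, FN=2+2+2+2=8 → 7/15 = 0.4667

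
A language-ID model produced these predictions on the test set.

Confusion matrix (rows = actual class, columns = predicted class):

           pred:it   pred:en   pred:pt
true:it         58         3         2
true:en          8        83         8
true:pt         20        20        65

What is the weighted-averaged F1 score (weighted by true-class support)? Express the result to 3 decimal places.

Per-class F1 score (2·TP/(2·TP+FP+FN)):
  it: TP=58, FP=8+20=28, FN=3+2=5 → 116/149 = 0.7785
  en: TP=83, FP=3+20=23, FN=8+8=16 → 166/205 = 0.8098
  pt: TP=65, FP=2+8=10, FN=20+20=40 → 130/180 = 0.7222
Weighted-F1 score = Σ (supportᵢ/N)·F1 scoreᵢ with N=267: (63/267)·0.7785 + (99/267)·0.8098 + (105/267)·0.7222 = 0.768

0.768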